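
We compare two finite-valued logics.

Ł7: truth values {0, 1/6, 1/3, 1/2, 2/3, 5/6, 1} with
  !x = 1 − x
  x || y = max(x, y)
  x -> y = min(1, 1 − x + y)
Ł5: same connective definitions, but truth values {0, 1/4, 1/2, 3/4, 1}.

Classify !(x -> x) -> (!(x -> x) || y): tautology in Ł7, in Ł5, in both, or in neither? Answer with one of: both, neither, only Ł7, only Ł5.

In Ł7: every assignment gives 1 — tautology.
In Ł5: every assignment gives 1 — tautology.

both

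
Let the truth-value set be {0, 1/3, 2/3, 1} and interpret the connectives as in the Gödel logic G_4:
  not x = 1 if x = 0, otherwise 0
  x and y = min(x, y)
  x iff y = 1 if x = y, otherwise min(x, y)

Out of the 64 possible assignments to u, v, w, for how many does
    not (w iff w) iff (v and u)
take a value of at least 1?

28

value 1: 28 assignments (counts)
value 0: 36 assignments
So 28 of the 64 assignments meet the threshold.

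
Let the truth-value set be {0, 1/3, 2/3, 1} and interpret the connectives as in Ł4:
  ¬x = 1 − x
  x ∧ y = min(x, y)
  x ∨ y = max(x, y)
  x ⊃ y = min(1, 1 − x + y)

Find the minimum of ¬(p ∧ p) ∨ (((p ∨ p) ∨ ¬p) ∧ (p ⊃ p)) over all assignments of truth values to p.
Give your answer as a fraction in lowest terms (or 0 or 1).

Take p = 1/3:
p ∧ p = 1/3 ∧ 1/3 = 1/3
¬(p ∧ p) = ¬1/3 = 2/3
p ∨ p = 1/3 ∨ 1/3 = 1/3
¬p = ¬1/3 = 2/3
(p ∨ p) ∨ ¬p = 1/3 ∨ 2/3 = 2/3
p ⊃ p = 1/3 ⊃ 1/3 = 1
((p ∨ p) ∨ ¬p) ∧ (p ⊃ p) = 2/3 ∧ 1 = 2/3
¬(p ∧ p) ∨ (((p ∨ p) ∨ ¬p) ∧ (p ⊃ p)) = 2/3 ∨ 2/3 = 2/3
No assignment yields a value below 2/3, so this is the minimum.

2/3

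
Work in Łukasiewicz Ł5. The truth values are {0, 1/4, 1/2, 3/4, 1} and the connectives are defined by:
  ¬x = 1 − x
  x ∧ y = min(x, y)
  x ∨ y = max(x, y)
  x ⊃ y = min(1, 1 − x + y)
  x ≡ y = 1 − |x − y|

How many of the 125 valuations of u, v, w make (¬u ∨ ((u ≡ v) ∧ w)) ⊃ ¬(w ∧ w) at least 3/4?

80

value 1: 64 assignments (counts)
value 3/4: 16 assignments (counts)
value 1/2: 22 assignments
value 1/4: 14 assignments
value 0: 9 assignments
So 80 of the 125 assignments meet the threshold.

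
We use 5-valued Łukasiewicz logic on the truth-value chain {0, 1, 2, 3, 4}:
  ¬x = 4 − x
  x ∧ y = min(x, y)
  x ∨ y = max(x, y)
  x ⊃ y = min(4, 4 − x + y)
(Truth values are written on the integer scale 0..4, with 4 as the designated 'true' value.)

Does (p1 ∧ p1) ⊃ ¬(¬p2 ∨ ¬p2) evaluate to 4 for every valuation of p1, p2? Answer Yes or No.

Counterexample: take p1 = 1, p2 = 0.
p1 ∧ p1 = 1 ∧ 1 = 1
¬p2 = ¬0 = 4
¬p2 = ¬0 = 4
¬p2 ∨ ¬p2 = 4 ∨ 4 = 4
¬(¬p2 ∨ ¬p2) = ¬4 = 0
(p1 ∧ p1) ⊃ ¬(¬p2 ∨ ¬p2) = 1 ⊃ 0 = 3
This gives 3 ≠ 4.

No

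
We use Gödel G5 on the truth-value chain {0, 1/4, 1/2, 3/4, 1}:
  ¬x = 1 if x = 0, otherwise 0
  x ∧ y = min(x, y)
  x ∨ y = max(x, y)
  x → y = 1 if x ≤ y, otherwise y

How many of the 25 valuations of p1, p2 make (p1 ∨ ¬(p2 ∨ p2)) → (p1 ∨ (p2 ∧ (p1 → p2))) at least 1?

21

value 1: 21 assignments (counts)
value 3/4: 1 assignment
value 1/2: 1 assignment
value 1/4: 1 assignment
value 0: 1 assignment
So 21 of the 25 assignments meet the threshold.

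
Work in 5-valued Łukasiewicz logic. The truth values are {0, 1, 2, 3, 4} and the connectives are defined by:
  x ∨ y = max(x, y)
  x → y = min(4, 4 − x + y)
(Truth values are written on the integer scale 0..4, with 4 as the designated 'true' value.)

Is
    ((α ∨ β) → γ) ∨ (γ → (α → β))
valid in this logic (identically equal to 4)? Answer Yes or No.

No

Counterexample: take α = 3, β = 0, γ = 2.
α ∨ β = 3 ∨ 0 = 3
(α ∨ β) → γ = 3 → 2 = 3
α → β = 3 → 0 = 1
γ → (α → β) = 2 → 1 = 3
((α ∨ β) → γ) ∨ (γ → (α → β)) = 3 ∨ 3 = 3
This gives 3 ≠ 4.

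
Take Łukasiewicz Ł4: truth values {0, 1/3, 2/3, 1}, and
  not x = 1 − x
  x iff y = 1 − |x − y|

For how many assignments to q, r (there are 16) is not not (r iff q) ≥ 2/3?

10

q = 0, r = 0 ↦ 1  ≥
q = 0, r = 1/3 ↦ 2/3  ≥
q = 0, r = 2/3 ↦ 1/3  <
q = 0, r = 1 ↦ 0  <
q = 1/3, r = 0 ↦ 2/3  ≥
q = 1/3, r = 1/3 ↦ 1  ≥
q = 1/3, r = 2/3 ↦ 2/3  ≥
q = 1/3, r = 1 ↦ 1/3  <
q = 2/3, r = 0 ↦ 1/3  <
q = 2/3, r = 1/3 ↦ 2/3  ≥
q = 2/3, r = 2/3 ↦ 1  ≥
q = 2/3, r = 1 ↦ 2/3  ≥
q = 1, r = 0 ↦ 0  <
q = 1, r = 1/3 ↦ 1/3  <
q = 1, r = 2/3 ↦ 2/3  ≥
q = 1, r = 1 ↦ 1  ≥
So 10 of the 16 assignments meet the threshold.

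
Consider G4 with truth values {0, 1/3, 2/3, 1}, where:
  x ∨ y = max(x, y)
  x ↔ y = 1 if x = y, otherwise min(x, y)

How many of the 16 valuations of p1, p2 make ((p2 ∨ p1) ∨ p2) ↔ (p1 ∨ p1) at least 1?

p1 = 0, p2 = 0 ↦ 1  ≥
p1 = 0, p2 = 1/3 ↦ 0  <
p1 = 0, p2 = 2/3 ↦ 0  <
p1 = 0, p2 = 1 ↦ 0  <
p1 = 1/3, p2 = 0 ↦ 1  ≥
p1 = 1/3, p2 = 1/3 ↦ 1  ≥
p1 = 1/3, p2 = 2/3 ↦ 1/3  <
p1 = 1/3, p2 = 1 ↦ 1/3  <
p1 = 2/3, p2 = 0 ↦ 1  ≥
p1 = 2/3, p2 = 1/3 ↦ 1  ≥
p1 = 2/3, p2 = 2/3 ↦ 1  ≥
p1 = 2/3, p2 = 1 ↦ 2/3  <
p1 = 1, p2 = 0 ↦ 1  ≥
p1 = 1, p2 = 1/3 ↦ 1  ≥
p1 = 1, p2 = 2/3 ↦ 1  ≥
p1 = 1, p2 = 1 ↦ 1  ≥
So 10 of the 16 assignments meet the threshold.

10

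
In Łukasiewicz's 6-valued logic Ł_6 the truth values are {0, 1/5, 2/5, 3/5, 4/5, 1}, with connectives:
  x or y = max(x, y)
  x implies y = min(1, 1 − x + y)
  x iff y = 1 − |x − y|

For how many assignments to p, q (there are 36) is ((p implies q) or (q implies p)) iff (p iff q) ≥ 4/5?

16

value 1: 6 assignments (counts)
value 4/5: 10 assignments (counts)
value 3/5: 8 assignments
value 2/5: 6 assignments
value 1/5: 4 assignments
value 0: 2 assignments
So 16 of the 36 assignments meet the threshold.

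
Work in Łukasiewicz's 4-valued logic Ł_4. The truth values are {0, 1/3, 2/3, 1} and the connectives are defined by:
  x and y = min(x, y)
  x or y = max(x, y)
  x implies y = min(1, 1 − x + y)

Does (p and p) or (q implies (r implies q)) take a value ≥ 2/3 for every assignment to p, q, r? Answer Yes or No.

At p = 1/3, q = 1/3, r = 2/3, for instance:
p and p = 1/3 and 1/3 = 1/3
r implies q = 2/3 implies 1/3 = 2/3
q implies (r implies q) = 1/3 implies 2/3 = 1
(p and p) or (q implies (r implies q)) = 1/3 or 1 = 1
and checking the remaining 63 assignments likewise gives ≥ 2/3 in every case.

Yes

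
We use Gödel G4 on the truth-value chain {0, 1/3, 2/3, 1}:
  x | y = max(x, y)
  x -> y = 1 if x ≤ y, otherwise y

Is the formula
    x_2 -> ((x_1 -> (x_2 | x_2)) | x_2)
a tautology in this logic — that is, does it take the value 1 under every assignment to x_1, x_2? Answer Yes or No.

Yes

x_1 = 0, x_2 = 0 ↦ 1
x_1 = 0, x_2 = 1/3 ↦ 1
x_1 = 0, x_2 = 2/3 ↦ 1
x_1 = 0, x_2 = 1 ↦ 1
x_1 = 1/3, x_2 = 0 ↦ 1
x_1 = 1/3, x_2 = 1/3 ↦ 1
x_1 = 1/3, x_2 = 2/3 ↦ 1
x_1 = 1/3, x_2 = 1 ↦ 1
x_1 = 2/3, x_2 = 0 ↦ 1
x_1 = 2/3, x_2 = 1/3 ↦ 1
x_1 = 2/3, x_2 = 2/3 ↦ 1
x_1 = 2/3, x_2 = 1 ↦ 1
x_1 = 1, x_2 = 0 ↦ 1
x_1 = 1, x_2 = 1/3 ↦ 1
x_1 = 1, x_2 = 2/3 ↦ 1
x_1 = 1, x_2 = 1 ↦ 1
Every assignment gives a value ≥ 1.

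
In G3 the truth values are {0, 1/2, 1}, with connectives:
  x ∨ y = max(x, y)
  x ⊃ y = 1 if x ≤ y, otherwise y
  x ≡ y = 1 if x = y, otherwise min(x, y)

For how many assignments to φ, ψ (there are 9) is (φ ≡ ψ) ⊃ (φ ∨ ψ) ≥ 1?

φ = 0, ψ = 0 ↦ 0  <
φ = 0, ψ = 1/2 ↦ 1  ≥
φ = 0, ψ = 1 ↦ 1  ≥
φ = 1/2, ψ = 0 ↦ 1  ≥
φ = 1/2, ψ = 1/2 ↦ 1/2  <
φ = 1/2, ψ = 1 ↦ 1  ≥
φ = 1, ψ = 0 ↦ 1  ≥
φ = 1, ψ = 1/2 ↦ 1  ≥
φ = 1, ψ = 1 ↦ 1  ≥
So 7 of the 9 assignments meet the threshold.

7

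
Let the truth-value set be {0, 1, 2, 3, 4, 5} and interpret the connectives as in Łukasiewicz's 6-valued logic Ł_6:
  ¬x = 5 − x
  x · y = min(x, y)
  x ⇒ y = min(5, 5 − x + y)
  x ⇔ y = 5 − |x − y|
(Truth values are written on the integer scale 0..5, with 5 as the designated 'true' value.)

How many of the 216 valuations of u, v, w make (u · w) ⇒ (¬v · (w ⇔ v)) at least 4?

value 5: 142 assignments (counts)
value 4: 31 assignments (counts)
value 3: 21 assignments
value 2: 14 assignments
value 1: 6 assignments
value 0: 2 assignments
So 173 of the 216 assignments meet the threshold.

173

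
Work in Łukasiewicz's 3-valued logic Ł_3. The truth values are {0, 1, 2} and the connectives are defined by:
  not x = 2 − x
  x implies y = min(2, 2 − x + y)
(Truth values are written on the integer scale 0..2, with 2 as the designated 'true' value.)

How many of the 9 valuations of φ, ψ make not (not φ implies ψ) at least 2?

φ = 0, ψ = 0 ↦ 2  ≥
φ = 0, ψ = 1 ↦ 1  <
φ = 0, ψ = 2 ↦ 0  <
φ = 1, ψ = 0 ↦ 1  <
φ = 1, ψ = 1 ↦ 0  <
φ = 1, ψ = 2 ↦ 0  <
φ = 2, ψ = 0 ↦ 0  <
φ = 2, ψ = 1 ↦ 0  <
φ = 2, ψ = 2 ↦ 0  <
So 1 of the 9 assignments meets the threshold.

1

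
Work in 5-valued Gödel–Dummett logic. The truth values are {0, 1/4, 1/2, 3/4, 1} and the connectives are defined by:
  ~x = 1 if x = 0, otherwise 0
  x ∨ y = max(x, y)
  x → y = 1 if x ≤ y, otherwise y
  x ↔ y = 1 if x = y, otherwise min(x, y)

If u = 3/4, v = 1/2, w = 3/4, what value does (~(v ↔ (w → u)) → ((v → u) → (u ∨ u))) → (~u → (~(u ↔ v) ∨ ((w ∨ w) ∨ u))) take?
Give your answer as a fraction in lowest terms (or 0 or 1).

1

w → u = 3/4 → 3/4 = 1
v ↔ (w → u) = 1/2 ↔ 1 = 1/2
~(v ↔ (w → u)) = ~1/2 = 0
v → u = 1/2 → 3/4 = 1
u ∨ u = 3/4 ∨ 3/4 = 3/4
(v → u) → (u ∨ u) = 1 → 3/4 = 3/4
~(v ↔ (w → u)) → ((v → u) → (u ∨ u)) = 0 → 3/4 = 1
~u = ~3/4 = 0
u ↔ v = 3/4 ↔ 1/2 = 1/2
~(u ↔ v) = ~1/2 = 0
w ∨ w = 3/4 ∨ 3/4 = 3/4
(w ∨ w) ∨ u = 3/4 ∨ 3/4 = 3/4
~(u ↔ v) ∨ ((w ∨ w) ∨ u) = 0 ∨ 3/4 = 3/4
~u → (~(u ↔ v) ∨ ((w ∨ w) ∨ u)) = 0 → 3/4 = 1
(~(v ↔ (w → u)) → ((v → u) → (u ∨ u))) → (~u → (~(u ↔ v) ∨ ((w ∨ w) ∨ u))) = 1 → 1 = 1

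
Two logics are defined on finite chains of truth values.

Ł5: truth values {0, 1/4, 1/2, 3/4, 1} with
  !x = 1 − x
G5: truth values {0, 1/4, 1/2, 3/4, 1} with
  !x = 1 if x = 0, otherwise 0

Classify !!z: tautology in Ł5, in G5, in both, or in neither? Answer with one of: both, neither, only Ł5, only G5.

neither

In Ł5: at z = 0 the value is 0 — not a tautology.
In G5: at z = 0 the value is 0 — not a tautology.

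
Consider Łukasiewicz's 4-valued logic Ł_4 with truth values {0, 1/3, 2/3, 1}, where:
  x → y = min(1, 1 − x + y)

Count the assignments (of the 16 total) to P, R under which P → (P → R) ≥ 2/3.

14

P = 0, R = 0 ↦ 1  ≥
P = 0, R = 1/3 ↦ 1  ≥
P = 0, R = 2/3 ↦ 1  ≥
P = 0, R = 1 ↦ 1  ≥
P = 1/3, R = 0 ↦ 1  ≥
P = 1/3, R = 1/3 ↦ 1  ≥
P = 1/3, R = 2/3 ↦ 1  ≥
P = 1/3, R = 1 ↦ 1  ≥
P = 2/3, R = 0 ↦ 2/3  ≥
P = 2/3, R = 1/3 ↦ 1  ≥
P = 2/3, R = 2/3 ↦ 1  ≥
P = 2/3, R = 1 ↦ 1  ≥
P = 1, R = 0 ↦ 0  <
P = 1, R = 1/3 ↦ 1/3  <
P = 1, R = 2/3 ↦ 2/3  ≥
P = 1, R = 1 ↦ 1  ≥
So 14 of the 16 assignments meet the threshold.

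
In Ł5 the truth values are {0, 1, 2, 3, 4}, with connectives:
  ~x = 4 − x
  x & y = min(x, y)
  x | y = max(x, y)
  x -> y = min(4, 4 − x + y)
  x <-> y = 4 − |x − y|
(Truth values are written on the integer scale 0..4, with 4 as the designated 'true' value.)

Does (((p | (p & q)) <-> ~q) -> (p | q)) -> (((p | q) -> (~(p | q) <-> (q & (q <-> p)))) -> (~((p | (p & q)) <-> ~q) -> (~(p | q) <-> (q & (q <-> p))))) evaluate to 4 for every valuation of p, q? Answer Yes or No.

Counterexample: take p = 0, q = 0.
p & q = 0 & 0 = 0
p | (p & q) = 0 | 0 = 0
~q = ~0 = 4
(p | (p & q)) <-> ~q = 0 <-> 4 = 0
p | q = 0 | 0 = 0
((p | (p & q)) <-> ~q) -> (p | q) = 0 -> 0 = 4
p | q = 0 | 0 = 0
p | q = 0 | 0 = 0
~(p | q) = ~0 = 4
q <-> p = 0 <-> 0 = 4
q & (q <-> p) = 0 & 4 = 0
~(p | q) <-> (q & (q <-> p)) = 4 <-> 0 = 0
(p | q) -> (~(p | q) <-> (q & (q <-> p))) = 0 -> 0 = 4
p & q = 0 & 0 = 0
p | (p & q) = 0 | 0 = 0
~q = ~0 = 4
(p | (p & q)) <-> ~q = 0 <-> 4 = 0
~((p | (p & q)) <-> ~q) = ~0 = 4
p | q = 0 | 0 = 0
~(p | q) = ~0 = 4
q <-> p = 0 <-> 0 = 4
q & (q <-> p) = 0 & 4 = 0
~(p | q) <-> (q & (q <-> p)) = 4 <-> 0 = 0
~((p | (p & q)) <-> ~q) -> (~(p | q) <-> (q & (q <-> p))) = 4 -> 0 = 0
((p | q) -> (~(p | q) <-> (q & (q <-> p)))) -> (~((p | (p & q)) <-> ~q) -> (~(p | q) <-> (q & (q <-> p)))) = 4 -> 0 = 0
(((p | (p & q)) <-> ~q) -> (p | q)) -> (((p | q) -> (~(p | q) <-> (q & (q <-> p)))) -> (~((p | (p & q)) <-> ~q) -> (~(p | q) <-> (q & (q <-> p))))) = 4 -> 0 = 0
This gives 0 ≠ 4.

No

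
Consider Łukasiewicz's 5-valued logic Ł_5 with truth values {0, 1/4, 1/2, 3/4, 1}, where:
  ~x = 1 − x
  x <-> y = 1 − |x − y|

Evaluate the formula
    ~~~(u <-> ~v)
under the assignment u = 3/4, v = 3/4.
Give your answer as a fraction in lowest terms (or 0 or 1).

~v = ~3/4 = 1/4
u <-> ~v = 3/4 <-> 1/4 = 1/2
~(u <-> ~v) = ~1/2 = 1/2
~~(u <-> ~v) = ~1/2 = 1/2
~~~(u <-> ~v) = ~1/2 = 1/2

1/2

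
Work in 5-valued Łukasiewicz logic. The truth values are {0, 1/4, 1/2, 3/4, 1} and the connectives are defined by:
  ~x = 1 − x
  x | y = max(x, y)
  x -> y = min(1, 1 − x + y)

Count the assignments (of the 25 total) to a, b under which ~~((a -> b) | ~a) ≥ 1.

15

value 1: 15 assignments (counts)
value 3/4: 4 assignments
value 1/2: 3 assignments
value 1/4: 2 assignments
value 0: 1 assignment
So 15 of the 25 assignments meet the threshold.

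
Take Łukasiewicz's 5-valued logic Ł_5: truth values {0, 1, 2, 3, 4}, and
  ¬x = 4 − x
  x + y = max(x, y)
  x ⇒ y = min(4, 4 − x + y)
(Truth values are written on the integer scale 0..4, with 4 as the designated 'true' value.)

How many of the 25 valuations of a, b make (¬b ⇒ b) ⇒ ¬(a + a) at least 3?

15

value 4: 11 assignments (counts)
value 3: 4 assignments (counts)
value 2: 4 assignments
value 1: 3 assignments
value 0: 3 assignments
So 15 of the 25 assignments meet the threshold.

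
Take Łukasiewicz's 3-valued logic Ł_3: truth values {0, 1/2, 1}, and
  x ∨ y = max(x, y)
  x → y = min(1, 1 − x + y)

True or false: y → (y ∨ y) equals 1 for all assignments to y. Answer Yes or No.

y = 0 ↦ 1
y = 1/2 ↦ 1
y = 1 ↦ 1
Every assignment gives a value ≥ 1.

Yes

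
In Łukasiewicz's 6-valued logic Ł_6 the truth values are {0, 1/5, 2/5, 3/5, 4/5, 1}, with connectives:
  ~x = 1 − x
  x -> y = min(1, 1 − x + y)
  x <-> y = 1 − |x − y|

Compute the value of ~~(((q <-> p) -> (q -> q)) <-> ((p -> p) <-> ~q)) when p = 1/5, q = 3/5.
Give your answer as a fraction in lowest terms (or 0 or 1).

q <-> p = 3/5 <-> 1/5 = 3/5
q -> q = 3/5 -> 3/5 = 1
(q <-> p) -> (q -> q) = 3/5 -> 1 = 1
p -> p = 1/5 -> 1/5 = 1
~q = ~3/5 = 2/5
(p -> p) <-> ~q = 1 <-> 2/5 = 2/5
((q <-> p) -> (q -> q)) <-> ((p -> p) <-> ~q) = 1 <-> 2/5 = 2/5
~(((q <-> p) -> (q -> q)) <-> ((p -> p) <-> ~q)) = ~2/5 = 3/5
~~(((q <-> p) -> (q -> q)) <-> ((p -> p) <-> ~q)) = ~3/5 = 2/5

2/5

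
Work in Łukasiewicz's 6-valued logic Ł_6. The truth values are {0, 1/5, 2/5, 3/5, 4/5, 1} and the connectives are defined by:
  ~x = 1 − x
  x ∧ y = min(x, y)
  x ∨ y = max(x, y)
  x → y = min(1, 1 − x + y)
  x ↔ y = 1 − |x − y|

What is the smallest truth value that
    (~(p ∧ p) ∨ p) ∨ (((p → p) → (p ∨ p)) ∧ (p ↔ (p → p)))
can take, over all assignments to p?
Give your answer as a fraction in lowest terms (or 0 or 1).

Take p = 2/5:
p ∧ p = 2/5 ∧ 2/5 = 2/5
~(p ∧ p) = ~2/5 = 3/5
~(p ∧ p) ∨ p = 3/5 ∨ 2/5 = 3/5
p → p = 2/5 → 2/5 = 1
p ∨ p = 2/5 ∨ 2/5 = 2/5
(p → p) → (p ∨ p) = 1 → 2/5 = 2/5
p → p = 2/5 → 2/5 = 1
p ↔ (p → p) = 2/5 ↔ 1 = 2/5
((p → p) → (p ∨ p)) ∧ (p ↔ (p → p)) = 2/5 ∧ 2/5 = 2/5
(~(p ∧ p) ∨ p) ∨ (((p → p) → (p ∨ p)) ∧ (p ↔ (p → p))) = 3/5 ∨ 2/5 = 3/5
No assignment yields a value below 3/5, so this is the minimum.

3/5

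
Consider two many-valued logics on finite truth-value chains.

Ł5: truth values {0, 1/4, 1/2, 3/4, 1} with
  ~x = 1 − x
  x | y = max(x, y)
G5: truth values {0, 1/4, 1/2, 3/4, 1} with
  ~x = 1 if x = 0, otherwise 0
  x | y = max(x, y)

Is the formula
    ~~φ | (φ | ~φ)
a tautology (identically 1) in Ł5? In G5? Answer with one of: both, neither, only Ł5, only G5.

only G5

In Ł5: at φ = 1/4 the value is 3/4 — not a tautology.
In G5: every assignment gives 1 — tautology.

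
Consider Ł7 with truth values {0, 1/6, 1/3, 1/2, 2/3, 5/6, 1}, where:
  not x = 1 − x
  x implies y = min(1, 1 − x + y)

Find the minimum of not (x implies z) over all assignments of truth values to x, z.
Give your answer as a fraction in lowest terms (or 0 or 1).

0

Take x = 0, z = 0:
x implies z = 0 implies 0 = 1
not (x implies z) = not 1 = 0
No assignment yields a value below 0, so this is the minimum.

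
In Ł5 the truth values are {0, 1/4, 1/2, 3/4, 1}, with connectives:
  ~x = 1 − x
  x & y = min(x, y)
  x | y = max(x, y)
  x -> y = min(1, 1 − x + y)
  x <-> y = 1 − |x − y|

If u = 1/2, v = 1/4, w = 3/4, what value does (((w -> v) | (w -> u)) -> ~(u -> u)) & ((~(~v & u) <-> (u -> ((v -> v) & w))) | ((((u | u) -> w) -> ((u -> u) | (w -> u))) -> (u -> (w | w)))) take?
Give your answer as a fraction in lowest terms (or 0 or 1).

w -> v = 3/4 -> 1/4 = 1/2
w -> u = 3/4 -> 1/2 = 3/4
(w -> v) | (w -> u) = 1/2 | 3/4 = 3/4
u -> u = 1/2 -> 1/2 = 1
~(u -> u) = ~1 = 0
((w -> v) | (w -> u)) -> ~(u -> u) = 3/4 -> 0 = 1/4
~v = ~1/4 = 3/4
~v & u = 3/4 & 1/2 = 1/2
~(~v & u) = ~1/2 = 1/2
v -> v = 1/4 -> 1/4 = 1
(v -> v) & w = 1 & 3/4 = 3/4
u -> ((v -> v) & w) = 1/2 -> 3/4 = 1
~(~v & u) <-> (u -> ((v -> v) & w)) = 1/2 <-> 1 = 1/2
u | u = 1/2 | 1/2 = 1/2
(u | u) -> w = 1/2 -> 3/4 = 1
u -> u = 1/2 -> 1/2 = 1
w -> u = 3/4 -> 1/2 = 3/4
(u -> u) | (w -> u) = 1 | 3/4 = 1
((u | u) -> w) -> ((u -> u) | (w -> u)) = 1 -> 1 = 1
w | w = 3/4 | 3/4 = 3/4
u -> (w | w) = 1/2 -> 3/4 = 1
(((u | u) -> w) -> ((u -> u) | (w -> u))) -> (u -> (w | w)) = 1 -> 1 = 1
(~(~v & u) <-> (u -> ((v -> v) & w))) | ((((u | u) -> w) -> ((u -> u) | (w -> u))) -> (u -> (w | w))) = 1/2 | 1 = 1
(((w -> v) | (w -> u)) -> ~(u -> u)) & ((~(~v & u) <-> (u -> ((v -> v) & w))) | ((((u | u) -> w) -> ((u -> u) | (w -> u))) -> (u -> (w | w)))) = 1/4 & 1 = 1/4

1/4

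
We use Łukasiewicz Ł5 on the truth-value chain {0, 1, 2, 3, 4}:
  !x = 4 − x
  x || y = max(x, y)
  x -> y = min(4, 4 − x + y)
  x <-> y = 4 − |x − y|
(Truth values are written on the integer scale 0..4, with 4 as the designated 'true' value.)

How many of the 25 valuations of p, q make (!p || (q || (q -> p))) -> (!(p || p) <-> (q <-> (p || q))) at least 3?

17

value 4: 11 assignments (counts)
value 3: 6 assignments (counts)
value 2: 4 assignments
value 1: 3 assignments
value 0: 1 assignment
So 17 of the 25 assignments meet the threshold.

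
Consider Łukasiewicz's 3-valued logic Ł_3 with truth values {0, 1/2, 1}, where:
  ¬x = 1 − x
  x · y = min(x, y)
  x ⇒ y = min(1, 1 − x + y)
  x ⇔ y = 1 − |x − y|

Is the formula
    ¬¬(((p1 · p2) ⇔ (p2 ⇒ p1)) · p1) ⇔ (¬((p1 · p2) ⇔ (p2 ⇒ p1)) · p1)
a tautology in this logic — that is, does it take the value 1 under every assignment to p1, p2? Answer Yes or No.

No

Counterexample: take p1 = 1/2, p2 = 0.
p1 · p2 = 1/2 · 0 = 0
p2 ⇒ p1 = 0 ⇒ 1/2 = 1
(p1 · p2) ⇔ (p2 ⇒ p1) = 0 ⇔ 1 = 0
((p1 · p2) ⇔ (p2 ⇒ p1)) · p1 = 0 · 1/2 = 0
¬(((p1 · p2) ⇔ (p2 ⇒ p1)) · p1) = ¬0 = 1
¬¬(((p1 · p2) ⇔ (p2 ⇒ p1)) · p1) = ¬1 = 0
p1 · p2 = 1/2 · 0 = 0
p2 ⇒ p1 = 0 ⇒ 1/2 = 1
(p1 · p2) ⇔ (p2 ⇒ p1) = 0 ⇔ 1 = 0
¬((p1 · p2) ⇔ (p2 ⇒ p1)) = ¬0 = 1
¬((p1 · p2) ⇔ (p2 ⇒ p1)) · p1 = 1 · 1/2 = 1/2
¬¬(((p1 · p2) ⇔ (p2 ⇒ p1)) · p1) ⇔ (¬((p1 · p2) ⇔ (p2 ⇒ p1)) · p1) = 0 ⇔ 1/2 = 1/2
This gives 1/2 ≠ 1.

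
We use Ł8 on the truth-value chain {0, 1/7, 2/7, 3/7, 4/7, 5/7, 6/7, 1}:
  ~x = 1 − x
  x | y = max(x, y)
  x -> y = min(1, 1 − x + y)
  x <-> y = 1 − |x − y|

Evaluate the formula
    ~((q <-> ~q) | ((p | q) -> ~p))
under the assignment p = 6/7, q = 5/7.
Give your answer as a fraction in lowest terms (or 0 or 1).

3/7

~q = ~5/7 = 2/7
q <-> ~q = 5/7 <-> 2/7 = 4/7
p | q = 6/7 | 5/7 = 6/7
~p = ~6/7 = 1/7
(p | q) -> ~p = 6/7 -> 1/7 = 2/7
(q <-> ~q) | ((p | q) -> ~p) = 4/7 | 2/7 = 4/7
~((q <-> ~q) | ((p | q) -> ~p)) = ~4/7 = 3/7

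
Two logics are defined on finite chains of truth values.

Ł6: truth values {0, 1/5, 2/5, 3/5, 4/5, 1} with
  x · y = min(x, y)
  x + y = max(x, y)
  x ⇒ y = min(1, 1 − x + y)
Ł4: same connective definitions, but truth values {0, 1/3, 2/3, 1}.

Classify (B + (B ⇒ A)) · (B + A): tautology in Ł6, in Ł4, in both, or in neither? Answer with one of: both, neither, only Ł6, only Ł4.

In Ł6: at A = 0, B = 0 the value is 0 — not a tautology.
In Ł4: at A = 0, B = 0 the value is 0 — not a tautology.

neither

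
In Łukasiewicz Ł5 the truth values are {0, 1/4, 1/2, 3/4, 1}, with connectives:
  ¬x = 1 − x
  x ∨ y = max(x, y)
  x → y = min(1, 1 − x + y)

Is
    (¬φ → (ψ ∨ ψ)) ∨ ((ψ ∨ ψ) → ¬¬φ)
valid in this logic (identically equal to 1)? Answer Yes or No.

No

Counterexample: take φ = 0, ψ = 1/4.
¬φ = ¬0 = 1
ψ ∨ ψ = 1/4 ∨ 1/4 = 1/4
¬φ → (ψ ∨ ψ) = 1 → 1/4 = 1/4
ψ ∨ ψ = 1/4 ∨ 1/4 = 1/4
¬φ = ¬0 = 1
¬¬φ = ¬1 = 0
(ψ ∨ ψ) → ¬¬φ = 1/4 → 0 = 3/4
(¬φ → (ψ ∨ ψ)) ∨ ((ψ ∨ ψ) → ¬¬φ) = 1/4 ∨ 3/4 = 3/4
This gives 3/4 ≠ 1.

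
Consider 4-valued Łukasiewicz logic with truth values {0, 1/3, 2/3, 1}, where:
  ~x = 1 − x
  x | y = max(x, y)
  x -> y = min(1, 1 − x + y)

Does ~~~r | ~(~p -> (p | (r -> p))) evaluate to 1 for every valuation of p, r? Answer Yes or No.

No

Counterexample: take p = 0, r = 1/3.
~r = ~1/3 = 2/3
~~r = ~2/3 = 1/3
~~~r = ~1/3 = 2/3
~p = ~0 = 1
r -> p = 1/3 -> 0 = 2/3
p | (r -> p) = 0 | 2/3 = 2/3
~p -> (p | (r -> p)) = 1 -> 2/3 = 2/3
~(~p -> (p | (r -> p))) = ~2/3 = 1/3
~~~r | ~(~p -> (p | (r -> p))) = 2/3 | 1/3 = 2/3
This gives 2/3 ≠ 1.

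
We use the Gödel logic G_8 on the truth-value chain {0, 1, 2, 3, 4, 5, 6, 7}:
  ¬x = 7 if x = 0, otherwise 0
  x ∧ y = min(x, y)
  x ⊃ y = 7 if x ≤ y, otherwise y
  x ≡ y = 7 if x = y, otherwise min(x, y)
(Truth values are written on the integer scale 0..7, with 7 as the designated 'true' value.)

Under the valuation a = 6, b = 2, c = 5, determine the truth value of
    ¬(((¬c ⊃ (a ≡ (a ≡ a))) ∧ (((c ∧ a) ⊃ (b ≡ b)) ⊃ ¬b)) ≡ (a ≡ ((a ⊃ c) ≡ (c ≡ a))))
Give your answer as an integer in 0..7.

¬c = ¬5 = 0
a ≡ a = 6 ≡ 6 = 7
a ≡ (a ≡ a) = 6 ≡ 7 = 6
¬c ⊃ (a ≡ (a ≡ a)) = 0 ⊃ 6 = 7
c ∧ a = 5 ∧ 6 = 5
b ≡ b = 2 ≡ 2 = 7
(c ∧ a) ⊃ (b ≡ b) = 5 ⊃ 7 = 7
¬b = ¬2 = 0
((c ∧ a) ⊃ (b ≡ b)) ⊃ ¬b = 7 ⊃ 0 = 0
(¬c ⊃ (a ≡ (a ≡ a))) ∧ (((c ∧ a) ⊃ (b ≡ b)) ⊃ ¬b) = 7 ∧ 0 = 0
a ⊃ c = 6 ⊃ 5 = 5
c ≡ a = 5 ≡ 6 = 5
(a ⊃ c) ≡ (c ≡ a) = 5 ≡ 5 = 7
a ≡ ((a ⊃ c) ≡ (c ≡ a)) = 6 ≡ 7 = 6
((¬c ⊃ (a ≡ (a ≡ a))) ∧ (((c ∧ a) ⊃ (b ≡ b)) ⊃ ¬b)) ≡ (a ≡ ((a ⊃ c) ≡ (c ≡ a))) = 0 ≡ 6 = 0
¬(((¬c ⊃ (a ≡ (a ≡ a))) ∧ (((c ∧ a) ⊃ (b ≡ b)) ⊃ ¬b)) ≡ (a ≡ ((a ⊃ c) ≡ (c ≡ a)))) = ¬0 = 7

7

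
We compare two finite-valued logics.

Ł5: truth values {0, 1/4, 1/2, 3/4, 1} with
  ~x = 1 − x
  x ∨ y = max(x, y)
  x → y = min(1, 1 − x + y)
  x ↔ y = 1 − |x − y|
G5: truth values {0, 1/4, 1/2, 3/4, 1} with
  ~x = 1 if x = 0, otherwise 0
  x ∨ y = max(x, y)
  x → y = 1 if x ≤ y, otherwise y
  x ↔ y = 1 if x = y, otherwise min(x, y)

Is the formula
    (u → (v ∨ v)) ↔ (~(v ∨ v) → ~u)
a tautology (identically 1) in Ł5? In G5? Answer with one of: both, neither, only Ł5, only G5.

only Ł5

In Ł5: every assignment gives 1 — tautology.
In G5: at u = 1/2, v = 1/4 the value is 1/4 — not a tautology.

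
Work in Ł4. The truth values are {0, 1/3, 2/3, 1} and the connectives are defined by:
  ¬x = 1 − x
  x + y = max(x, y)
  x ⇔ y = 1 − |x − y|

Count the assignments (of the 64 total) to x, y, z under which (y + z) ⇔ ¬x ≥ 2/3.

value 1: 16 assignments (counts)
value 2/3: 24 assignments (counts)
value 1/3: 16 assignments
value 0: 8 assignments
So 40 of the 64 assignments meet the threshold.

40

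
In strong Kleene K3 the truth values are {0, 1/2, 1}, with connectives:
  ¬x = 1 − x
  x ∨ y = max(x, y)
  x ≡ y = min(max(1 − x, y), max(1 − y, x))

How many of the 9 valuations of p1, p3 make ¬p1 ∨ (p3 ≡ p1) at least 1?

p1 = 0, p3 = 0 ↦ 1  ≥
p1 = 0, p3 = 1/2 ↦ 1  ≥
p1 = 0, p3 = 1 ↦ 1  ≥
p1 = 1/2, p3 = 0 ↦ 1/2  <
p1 = 1/2, p3 = 1/2 ↦ 1/2  <
p1 = 1/2, p3 = 1 ↦ 1/2  <
p1 = 1, p3 = 0 ↦ 0  <
p1 = 1, p3 = 1/2 ↦ 1/2  <
p1 = 1, p3 = 1 ↦ 1  ≥
So 4 of the 9 assignments meet the threshold.

4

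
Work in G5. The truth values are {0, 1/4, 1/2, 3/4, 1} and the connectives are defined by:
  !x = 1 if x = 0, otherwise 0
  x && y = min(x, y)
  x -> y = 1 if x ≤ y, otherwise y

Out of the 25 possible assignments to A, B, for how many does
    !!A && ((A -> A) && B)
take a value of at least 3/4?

8

value 1: 4 assignments (counts)
value 3/4: 4 assignments (counts)
value 1/2: 4 assignments
value 1/4: 4 assignments
value 0: 9 assignments
So 8 of the 25 assignments meet the threshold.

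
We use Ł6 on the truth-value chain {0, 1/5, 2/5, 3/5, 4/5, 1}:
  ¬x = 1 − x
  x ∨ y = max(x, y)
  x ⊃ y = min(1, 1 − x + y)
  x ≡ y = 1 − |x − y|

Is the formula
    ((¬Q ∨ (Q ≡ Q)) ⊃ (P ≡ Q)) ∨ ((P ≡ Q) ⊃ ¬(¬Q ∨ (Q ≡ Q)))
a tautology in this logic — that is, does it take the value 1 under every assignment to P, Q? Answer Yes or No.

No

Counterexample: take P = 0, Q = 1/5.
¬Q = ¬1/5 = 4/5
Q ≡ Q = 1/5 ≡ 1/5 = 1
¬Q ∨ (Q ≡ Q) = 4/5 ∨ 1 = 1
P ≡ Q = 0 ≡ 1/5 = 4/5
(¬Q ∨ (Q ≡ Q)) ⊃ (P ≡ Q) = 1 ⊃ 4/5 = 4/5
P ≡ Q = 0 ≡ 1/5 = 4/5
¬Q = ¬1/5 = 4/5
Q ≡ Q = 1/5 ≡ 1/5 = 1
¬Q ∨ (Q ≡ Q) = 4/5 ∨ 1 = 1
¬(¬Q ∨ (Q ≡ Q)) = ¬1 = 0
(P ≡ Q) ⊃ ¬(¬Q ∨ (Q ≡ Q)) = 4/5 ⊃ 0 = 1/5
((¬Q ∨ (Q ≡ Q)) ⊃ (P ≡ Q)) ∨ ((P ≡ Q) ⊃ ¬(¬Q ∨ (Q ≡ Q))) = 4/5 ∨ 1/5 = 4/5
This gives 4/5 ≠ 1.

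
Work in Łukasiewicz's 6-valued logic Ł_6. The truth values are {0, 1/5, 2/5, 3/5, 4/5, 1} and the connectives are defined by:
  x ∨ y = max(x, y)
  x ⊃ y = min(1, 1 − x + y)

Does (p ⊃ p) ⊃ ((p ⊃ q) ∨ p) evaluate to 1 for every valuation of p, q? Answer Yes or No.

No

Counterexample: take p = 1/5, q = 0.
p ⊃ p = 1/5 ⊃ 1/5 = 1
p ⊃ q = 1/5 ⊃ 0 = 4/5
(p ⊃ q) ∨ p = 4/5 ∨ 1/5 = 4/5
(p ⊃ p) ⊃ ((p ⊃ q) ∨ p) = 1 ⊃ 4/5 = 4/5
This gives 4/5 ≠ 1.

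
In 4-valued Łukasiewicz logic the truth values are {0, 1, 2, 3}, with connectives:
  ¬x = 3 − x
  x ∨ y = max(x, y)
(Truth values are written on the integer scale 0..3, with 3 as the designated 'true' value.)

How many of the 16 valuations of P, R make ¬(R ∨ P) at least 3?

P = 0, R = 0 ↦ 3  ≥
P = 0, R = 1 ↦ 2  <
P = 0, R = 2 ↦ 1  <
P = 0, R = 3 ↦ 0  <
P = 1, R = 0 ↦ 2  <
P = 1, R = 1 ↦ 2  <
P = 1, R = 2 ↦ 1  <
P = 1, R = 3 ↦ 0  <
P = 2, R = 0 ↦ 1  <
P = 2, R = 1 ↦ 1  <
P = 2, R = 2 ↦ 1  <
P = 2, R = 3 ↦ 0  <
P = 3, R = 0 ↦ 0  <
P = 3, R = 1 ↦ 0  <
P = 3, R = 2 ↦ 0  <
P = 3, R = 3 ↦ 0  <
So 1 of the 16 assignments meets the threshold.

1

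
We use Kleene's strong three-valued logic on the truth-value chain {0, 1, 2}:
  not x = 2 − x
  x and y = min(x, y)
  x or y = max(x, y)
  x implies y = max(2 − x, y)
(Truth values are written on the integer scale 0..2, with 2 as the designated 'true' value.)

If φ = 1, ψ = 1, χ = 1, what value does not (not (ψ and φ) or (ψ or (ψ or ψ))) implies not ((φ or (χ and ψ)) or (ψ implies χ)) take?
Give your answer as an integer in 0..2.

1

ψ and φ = 1 and 1 = 1
not (ψ and φ) = not 1 = 1
ψ or ψ = 1 or 1 = 1
ψ or (ψ or ψ) = 1 or 1 = 1
not (ψ and φ) or (ψ or (ψ or ψ)) = 1 or 1 = 1
not (not (ψ and φ) or (ψ or (ψ or ψ))) = not 1 = 1
χ and ψ = 1 and 1 = 1
φ or (χ and ψ) = 1 or 1 = 1
ψ implies χ = 1 implies 1 = 1
(φ or (χ and ψ)) or (ψ implies χ) = 1 or 1 = 1
not ((φ or (χ and ψ)) or (ψ implies χ)) = not 1 = 1
not (not (ψ and φ) or (ψ or (ψ or ψ))) implies not ((φ or (χ and ψ)) or (ψ implies χ)) = 1 implies 1 = 1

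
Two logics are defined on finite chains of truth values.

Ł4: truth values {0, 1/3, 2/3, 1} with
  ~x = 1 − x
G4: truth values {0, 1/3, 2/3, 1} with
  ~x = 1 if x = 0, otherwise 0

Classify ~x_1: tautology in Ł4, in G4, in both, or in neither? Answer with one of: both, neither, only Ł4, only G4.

In Ł4: at x_1 = 1/3 the value is 2/3 — not a tautology.
In G4: at x_1 = 1/3 the value is 0 — not a tautology.

neither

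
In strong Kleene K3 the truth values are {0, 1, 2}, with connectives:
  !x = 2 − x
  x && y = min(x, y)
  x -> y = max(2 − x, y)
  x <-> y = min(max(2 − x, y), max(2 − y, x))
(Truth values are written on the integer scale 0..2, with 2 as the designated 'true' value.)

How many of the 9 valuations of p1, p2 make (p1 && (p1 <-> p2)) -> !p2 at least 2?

5

p1 = 0, p2 = 0 ↦ 2  ≥
p1 = 0, p2 = 1 ↦ 2  ≥
p1 = 0, p2 = 2 ↦ 2  ≥
p1 = 1, p2 = 0 ↦ 2  ≥
p1 = 1, p2 = 1 ↦ 1  <
p1 = 1, p2 = 2 ↦ 1  <
p1 = 2, p2 = 0 ↦ 2  ≥
p1 = 2, p2 = 1 ↦ 1  <
p1 = 2, p2 = 2 ↦ 0  <
So 5 of the 9 assignments meet the threshold.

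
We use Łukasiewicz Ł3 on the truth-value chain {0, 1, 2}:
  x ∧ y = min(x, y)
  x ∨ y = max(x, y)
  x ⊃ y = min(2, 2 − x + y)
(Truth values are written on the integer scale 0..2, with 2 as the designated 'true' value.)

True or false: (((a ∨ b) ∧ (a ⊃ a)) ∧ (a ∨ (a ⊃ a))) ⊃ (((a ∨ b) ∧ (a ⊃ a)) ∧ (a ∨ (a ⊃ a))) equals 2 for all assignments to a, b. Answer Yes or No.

a = 0, b = 0 ↦ 2
a = 0, b = 1 ↦ 2
a = 0, b = 2 ↦ 2
a = 1, b = 0 ↦ 2
a = 1, b = 1 ↦ 2
a = 1, b = 2 ↦ 2
a = 2, b = 0 ↦ 2
a = 2, b = 1 ↦ 2
a = 2, b = 2 ↦ 2
Every assignment gives a value ≥ 2.

Yes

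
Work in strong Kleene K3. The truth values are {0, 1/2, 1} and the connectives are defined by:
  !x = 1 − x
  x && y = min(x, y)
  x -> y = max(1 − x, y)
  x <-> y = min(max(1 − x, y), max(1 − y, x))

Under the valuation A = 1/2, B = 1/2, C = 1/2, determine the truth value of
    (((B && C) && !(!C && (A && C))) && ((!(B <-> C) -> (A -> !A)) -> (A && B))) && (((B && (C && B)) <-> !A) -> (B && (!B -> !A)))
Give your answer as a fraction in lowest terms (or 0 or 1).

1/2

B && C = 1/2 && 1/2 = 1/2
!C = !1/2 = 1/2
A && C = 1/2 && 1/2 = 1/2
!C && (A && C) = 1/2 && 1/2 = 1/2
!(!C && (A && C)) = !1/2 = 1/2
(B && C) && !(!C && (A && C)) = 1/2 && 1/2 = 1/2
B <-> C = 1/2 <-> 1/2 = 1/2
!(B <-> C) = !1/2 = 1/2
!A = !1/2 = 1/2
A -> !A = 1/2 -> 1/2 = 1/2
!(B <-> C) -> (A -> !A) = 1/2 -> 1/2 = 1/2
A && B = 1/2 && 1/2 = 1/2
(!(B <-> C) -> (A -> !A)) -> (A && B) = 1/2 -> 1/2 = 1/2
((B && C) && !(!C && (A && C))) && ((!(B <-> C) -> (A -> !A)) -> (A && B)) = 1/2 && 1/2 = 1/2
C && B = 1/2 && 1/2 = 1/2
B && (C && B) = 1/2 && 1/2 = 1/2
!A = !1/2 = 1/2
(B && (C && B)) <-> !A = 1/2 <-> 1/2 = 1/2
!B = !1/2 = 1/2
!A = !1/2 = 1/2
!B -> !A = 1/2 -> 1/2 = 1/2
B && (!B -> !A) = 1/2 && 1/2 = 1/2
((B && (C && B)) <-> !A) -> (B && (!B -> !A)) = 1/2 -> 1/2 = 1/2
(((B && C) && !(!C && (A && C))) && ((!(B <-> C) -> (A -> !A)) -> (A && B))) && (((B && (C && B)) <-> !A) -> (B && (!B -> !A))) = 1/2 && 1/2 = 1/2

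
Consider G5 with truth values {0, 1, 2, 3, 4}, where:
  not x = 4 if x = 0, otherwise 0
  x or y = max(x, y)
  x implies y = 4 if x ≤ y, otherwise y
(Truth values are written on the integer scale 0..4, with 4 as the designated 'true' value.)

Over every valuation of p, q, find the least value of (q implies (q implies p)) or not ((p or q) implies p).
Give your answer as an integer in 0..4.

Take p = 1, q = 2:
q implies p = 2 implies 1 = 1
q implies (q implies p) = 2 implies 1 = 1
p or q = 1 or 2 = 2
(p or q) implies p = 2 implies 1 = 1
not ((p or q) implies p) = not 1 = 0
(q implies (q implies p)) or not ((p or q) implies p) = 1 or 0 = 1
No assignment yields a value below 1, so this is the minimum.

1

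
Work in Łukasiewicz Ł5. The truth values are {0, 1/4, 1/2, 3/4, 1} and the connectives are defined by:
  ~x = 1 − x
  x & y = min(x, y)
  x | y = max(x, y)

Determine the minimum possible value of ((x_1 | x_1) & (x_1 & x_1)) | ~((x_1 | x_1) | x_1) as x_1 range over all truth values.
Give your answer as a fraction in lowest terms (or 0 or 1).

1/2

Take x_1 = 1/2:
x_1 | x_1 = 1/2 | 1/2 = 1/2
x_1 & x_1 = 1/2 & 1/2 = 1/2
(x_1 | x_1) & (x_1 & x_1) = 1/2 & 1/2 = 1/2
x_1 | x_1 = 1/2 | 1/2 = 1/2
(x_1 | x_1) | x_1 = 1/2 | 1/2 = 1/2
~((x_1 | x_1) | x_1) = ~1/2 = 1/2
((x_1 | x_1) & (x_1 & x_1)) | ~((x_1 | x_1) | x_1) = 1/2 | 1/2 = 1/2
No assignment yields a value below 1/2, so this is the minimum.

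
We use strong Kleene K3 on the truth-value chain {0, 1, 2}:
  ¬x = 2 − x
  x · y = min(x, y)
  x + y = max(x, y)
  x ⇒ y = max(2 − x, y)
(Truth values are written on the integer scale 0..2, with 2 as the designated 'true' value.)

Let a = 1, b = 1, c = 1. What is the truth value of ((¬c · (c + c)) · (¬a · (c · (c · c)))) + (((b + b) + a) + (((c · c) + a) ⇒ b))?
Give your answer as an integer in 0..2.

¬c = ¬1 = 1
c + c = 1 + 1 = 1
¬c · (c + c) = 1 · 1 = 1
¬a = ¬1 = 1
c · c = 1 · 1 = 1
c · (c · c) = 1 · 1 = 1
¬a · (c · (c · c)) = 1 · 1 = 1
(¬c · (c + c)) · (¬a · (c · (c · c))) = 1 · 1 = 1
b + b = 1 + 1 = 1
(b + b) + a = 1 + 1 = 1
c · c = 1 · 1 = 1
(c · c) + a = 1 + 1 = 1
((c · c) + a) ⇒ b = 1 ⇒ 1 = 1
((b + b) + a) + (((c · c) + a) ⇒ b) = 1 + 1 = 1
((¬c · (c + c)) · (¬a · (c · (c · c)))) + (((b + b) + a) + (((c · c) + a) ⇒ b)) = 1 + 1 = 1

1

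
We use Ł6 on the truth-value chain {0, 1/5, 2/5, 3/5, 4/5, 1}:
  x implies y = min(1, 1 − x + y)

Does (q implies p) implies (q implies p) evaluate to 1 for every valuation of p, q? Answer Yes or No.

At p = 1/5, q = 2/5, for instance:
q implies p = 2/5 implies 1/5 = 4/5
(q implies p) implies (q implies p) = 4/5 implies 4/5 = 1
and checking the remaining 35 assignments likewise gives ≥ 1 in every case.

Yes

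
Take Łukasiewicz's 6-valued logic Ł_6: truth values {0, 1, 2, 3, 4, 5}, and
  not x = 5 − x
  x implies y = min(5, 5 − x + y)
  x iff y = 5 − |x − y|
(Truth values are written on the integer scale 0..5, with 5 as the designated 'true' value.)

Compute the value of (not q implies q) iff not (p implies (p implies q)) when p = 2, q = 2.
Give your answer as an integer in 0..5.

not q = not 2 = 3
not q implies q = 3 implies 2 = 4
p implies q = 2 implies 2 = 5
p implies (p implies q) = 2 implies 5 = 5
not (p implies (p implies q)) = not 5 = 0
(not q implies q) iff not (p implies (p implies q)) = 4 iff 0 = 1

1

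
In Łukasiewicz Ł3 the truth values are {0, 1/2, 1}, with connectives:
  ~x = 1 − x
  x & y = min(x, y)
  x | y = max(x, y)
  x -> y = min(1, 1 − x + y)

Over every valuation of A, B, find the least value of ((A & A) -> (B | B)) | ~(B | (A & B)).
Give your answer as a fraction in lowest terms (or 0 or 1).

Take A = 1, B = 1/2:
A & A = 1 & 1 = 1
B | B = 1/2 | 1/2 = 1/2
(A & A) -> (B | B) = 1 -> 1/2 = 1/2
A & B = 1 & 1/2 = 1/2
B | (A & B) = 1/2 | 1/2 = 1/2
~(B | (A & B)) = ~1/2 = 1/2
((A & A) -> (B | B)) | ~(B | (A & B)) = 1/2 | 1/2 = 1/2
No assignment yields a value below 1/2, so this is the minimum.

1/2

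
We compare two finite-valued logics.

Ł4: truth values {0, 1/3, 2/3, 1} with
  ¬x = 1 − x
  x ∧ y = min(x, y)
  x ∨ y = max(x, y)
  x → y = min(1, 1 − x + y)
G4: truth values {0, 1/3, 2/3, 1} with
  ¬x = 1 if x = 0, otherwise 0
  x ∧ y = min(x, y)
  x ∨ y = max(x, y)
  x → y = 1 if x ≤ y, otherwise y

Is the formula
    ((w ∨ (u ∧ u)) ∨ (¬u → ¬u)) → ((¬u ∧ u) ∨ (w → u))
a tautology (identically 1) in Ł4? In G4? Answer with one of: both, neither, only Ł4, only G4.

neither

In Ł4: at u = 0, w = 1/3 the value is 2/3 — not a tautology.
In G4: at u = 0, w = 1/3 the value is 0 — not a tautology.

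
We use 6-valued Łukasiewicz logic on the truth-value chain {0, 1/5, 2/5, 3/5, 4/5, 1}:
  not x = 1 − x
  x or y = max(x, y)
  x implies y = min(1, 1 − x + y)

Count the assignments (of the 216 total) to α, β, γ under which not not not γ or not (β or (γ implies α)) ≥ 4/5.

value 1: 37 assignments (counts)
value 4/5: 41 assignments (counts)
value 3/5: 48 assignments
value 2/5: 46 assignments
value 1/5: 33 assignments
value 0: 11 assignments
So 78 of the 216 assignments meet the threshold.

78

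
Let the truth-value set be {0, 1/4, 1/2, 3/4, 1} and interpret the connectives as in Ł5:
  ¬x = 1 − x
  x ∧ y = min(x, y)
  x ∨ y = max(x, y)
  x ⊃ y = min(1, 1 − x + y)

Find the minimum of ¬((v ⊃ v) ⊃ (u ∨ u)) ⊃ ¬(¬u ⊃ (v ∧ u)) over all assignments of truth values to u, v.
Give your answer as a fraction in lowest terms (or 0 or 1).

1/2

Take u = 1/2, v = 1/2:
v ⊃ v = 1/2 ⊃ 1/2 = 1
u ∨ u = 1/2 ∨ 1/2 = 1/2
(v ⊃ v) ⊃ (u ∨ u) = 1 ⊃ 1/2 = 1/2
¬((v ⊃ v) ⊃ (u ∨ u)) = ¬1/2 = 1/2
¬u = ¬1/2 = 1/2
v ∧ u = 1/2 ∧ 1/2 = 1/2
¬u ⊃ (v ∧ u) = 1/2 ⊃ 1/2 = 1
¬(¬u ⊃ (v ∧ u)) = ¬1 = 0
¬((v ⊃ v) ⊃ (u ∨ u)) ⊃ ¬(¬u ⊃ (v ∧ u)) = 1/2 ⊃ 0 = 1/2
No assignment yields a value below 1/2, so this is the minimum.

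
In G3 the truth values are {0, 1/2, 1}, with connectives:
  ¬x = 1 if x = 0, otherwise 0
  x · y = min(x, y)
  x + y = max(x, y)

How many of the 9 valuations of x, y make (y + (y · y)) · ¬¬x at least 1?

x = 0, y = 0 ↦ 0  <
x = 0, y = 1/2 ↦ 0  <
x = 0, y = 1 ↦ 0  <
x = 1/2, y = 0 ↦ 0  <
x = 1/2, y = 1/2 ↦ 1/2  <
x = 1/2, y = 1 ↦ 1  ≥
x = 1, y = 0 ↦ 0  <
x = 1, y = 1/2 ↦ 1/2  <
x = 1, y = 1 ↦ 1  ≥
So 2 of the 9 assignments meet the threshold.

2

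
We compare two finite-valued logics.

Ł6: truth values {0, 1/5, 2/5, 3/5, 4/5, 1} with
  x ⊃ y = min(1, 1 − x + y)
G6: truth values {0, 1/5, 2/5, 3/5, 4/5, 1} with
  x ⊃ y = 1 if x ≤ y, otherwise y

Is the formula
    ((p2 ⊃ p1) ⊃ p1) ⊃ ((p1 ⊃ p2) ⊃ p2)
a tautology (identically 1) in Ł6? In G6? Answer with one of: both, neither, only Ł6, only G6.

In Ł6: every assignment gives 1 — tautology.
In G6: at p1 = 0, p2 = 1/5 the value is 1/5 — not a tautology.

only Ł6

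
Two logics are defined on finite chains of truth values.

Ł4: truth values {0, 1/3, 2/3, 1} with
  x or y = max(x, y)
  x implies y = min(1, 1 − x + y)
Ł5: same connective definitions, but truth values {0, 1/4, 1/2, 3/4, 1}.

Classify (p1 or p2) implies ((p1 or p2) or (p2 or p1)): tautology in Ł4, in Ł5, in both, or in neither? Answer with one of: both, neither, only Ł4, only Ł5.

In Ł4: every assignment gives 1 — tautology.
In Ł5: every assignment gives 1 — tautology.

both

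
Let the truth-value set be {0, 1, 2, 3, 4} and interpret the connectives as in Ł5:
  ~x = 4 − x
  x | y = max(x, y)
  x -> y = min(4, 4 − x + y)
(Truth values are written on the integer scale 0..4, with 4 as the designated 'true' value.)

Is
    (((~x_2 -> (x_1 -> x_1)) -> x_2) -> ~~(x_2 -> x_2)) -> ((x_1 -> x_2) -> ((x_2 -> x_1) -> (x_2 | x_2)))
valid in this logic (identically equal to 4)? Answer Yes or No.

No

Counterexample: take x_1 = 0, x_2 = 0.
~x_2 = ~0 = 4
x_1 -> x_1 = 0 -> 0 = 4
~x_2 -> (x_1 -> x_1) = 4 -> 4 = 4
(~x_2 -> (x_1 -> x_1)) -> x_2 = 4 -> 0 = 0
x_2 -> x_2 = 0 -> 0 = 4
~(x_2 -> x_2) = ~4 = 0
~~(x_2 -> x_2) = ~0 = 4
((~x_2 -> (x_1 -> x_1)) -> x_2) -> ~~(x_2 -> x_2) = 0 -> 4 = 4
x_1 -> x_2 = 0 -> 0 = 4
x_2 -> x_1 = 0 -> 0 = 4
x_2 | x_2 = 0 | 0 = 0
(x_2 -> x_1) -> (x_2 | x_2) = 4 -> 0 = 0
(x_1 -> x_2) -> ((x_2 -> x_1) -> (x_2 | x_2)) = 4 -> 0 = 0
(((~x_2 -> (x_1 -> x_1)) -> x_2) -> ~~(x_2 -> x_2)) -> ((x_1 -> x_2) -> ((x_2 -> x_1) -> (x_2 | x_2))) = 4 -> 0 = 0
This gives 0 ≠ 4.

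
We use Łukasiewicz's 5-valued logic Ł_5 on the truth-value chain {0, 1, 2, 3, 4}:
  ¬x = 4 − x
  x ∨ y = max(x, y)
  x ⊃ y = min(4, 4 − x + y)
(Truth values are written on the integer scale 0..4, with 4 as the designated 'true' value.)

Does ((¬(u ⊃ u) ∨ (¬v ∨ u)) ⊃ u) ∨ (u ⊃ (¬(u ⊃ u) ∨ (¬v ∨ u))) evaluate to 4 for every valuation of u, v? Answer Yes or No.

Yes

At u = 1, v = 3, for instance:
u ⊃ u = 1 ⊃ 1 = 4
¬(u ⊃ u) = ¬4 = 0
¬v = ¬3 = 1
¬v ∨ u = 1 ∨ 1 = 1
¬(u ⊃ u) ∨ (¬v ∨ u) = 0 ∨ 1 = 1
(¬(u ⊃ u) ∨ (¬v ∨ u)) ⊃ u = 1 ⊃ 1 = 4
u ⊃ (¬(u ⊃ u) ∨ (¬v ∨ u)) = 1 ⊃ 1 = 4
((¬(u ⊃ u) ∨ (¬v ∨ u)) ⊃ u) ∨ (u ⊃ (¬(u ⊃ u) ∨ (¬v ∨ u))) = 4 ∨ 4 = 4
and checking the remaining 24 assignments likewise gives ≥ 4 in every case.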